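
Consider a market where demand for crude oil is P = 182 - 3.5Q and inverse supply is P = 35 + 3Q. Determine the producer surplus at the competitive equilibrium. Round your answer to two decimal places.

767.18

Set 182 - 3.5Q = 35 + 3Q, which gives 147 = 6.5Q, so Q* = 22.6154 and P* = 182 - 3.5(22.6154) = 102.8462.
The supply curve's price intercept is 35, so PS = (1/2)(Q*)(P* - 35) = (1/2)(22.6154)(67.8462) = 767.1834.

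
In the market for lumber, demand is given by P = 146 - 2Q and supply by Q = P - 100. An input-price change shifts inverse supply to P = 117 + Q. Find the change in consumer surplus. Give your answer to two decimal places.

-141.67

Rewriting supply in inverse form: P = 100 + Q.
Initial equilibrium: Q_0 = 15.3333, P_0 = 115.3333; CS_0 = (1/2)(15.3333)(30.6667) = 235.1111, PS_0 = (1/2)(15.3333)(15.3333) = 117.5556.
New equilibrium: 146 - 2Q = 117 + Q gives Q_1 = 9.6667, P_1 = 126.6667; CS_1 = 93.4444, PS_1 = 46.7222.
Change in consumer surplus = 93.4444 - 235.1111 = -141.6667.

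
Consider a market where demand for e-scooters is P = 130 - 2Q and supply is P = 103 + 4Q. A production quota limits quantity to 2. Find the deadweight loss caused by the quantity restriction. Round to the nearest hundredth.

18.75

Without the quota, 130 - 2Q = 103 + 4Q gives Q* = 4.5.
At Q = 2 the demand price is 130 - 2(2) = 126 and the supply price is 103 + 4(2) = 111.
Deadweight loss is the triangle between the curves from 2 to 4.5: (1/2)(126 - 111)(4.5 - 2) = 18.75.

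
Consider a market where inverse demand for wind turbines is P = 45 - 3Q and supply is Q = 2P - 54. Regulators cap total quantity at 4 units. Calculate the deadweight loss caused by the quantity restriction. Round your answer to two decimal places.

Rewriting supply in inverse form: P = 27 + 0.5Q.
Unrestricted equilibrium: Q* = (45 - 27)/(3 + 0.5) = 5.1429.
At Q = 4 the demand price is 45 - 3(4) = 33 and the supply price is 27 + 0.5(4) = 29.
DWL = (1/2)(gap between curves at 4) x (Q* - 4) = (1/2)(4)(1.1429) = 2.2857.

2.29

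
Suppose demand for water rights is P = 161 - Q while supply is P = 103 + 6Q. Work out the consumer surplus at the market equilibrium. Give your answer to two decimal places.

Set 161 - Q = 103 + 6Q, which gives 58 = 7Q, so Q* = 8.2857 and P* = 161 - (8.2857) = 152.7143.
Consumer surplus is the triangle under demand above P*: (1/2)(8.2857)(161 - 152.7143) = (1/2)(8.2857)(8.2857) = 34.3265.

34.33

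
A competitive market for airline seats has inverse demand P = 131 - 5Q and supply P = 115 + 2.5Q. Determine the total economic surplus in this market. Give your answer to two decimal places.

Set 131 - 5Q = 115 + 2.5Q, which gives 16 = 7.5Q, so Q* = 2.1333 and P* = 131 - 5(2.1333) = 120.3333.
CS = (1/2)(2.1333)(10.6667) = 11.3778 and PS = (1/2)(2.1333)(5.3333) = 5.6889, so total surplus = 17.0667.

17.07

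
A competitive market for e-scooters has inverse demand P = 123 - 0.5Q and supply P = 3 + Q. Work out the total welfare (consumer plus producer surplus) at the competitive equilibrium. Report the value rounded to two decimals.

Set 123 - 0.5Q = 3 + Q, which gives 120 = 1.5Q, so Q* = 80 and P* = 123 - 0.5(80) = 83.
CS = (1/2)(80)(40) = 1600 and PS = (1/2)(80)(80) = 3200, so total surplus = 4800.

4800.00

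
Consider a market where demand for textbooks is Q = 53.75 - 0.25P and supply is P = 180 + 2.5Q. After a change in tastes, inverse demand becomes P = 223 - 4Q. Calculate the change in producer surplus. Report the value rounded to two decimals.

Rewriting demand in inverse form: P = 215 - 4Q.
Initial equilibrium: Q_0 = 5.3846, P_0 = 193.4615; CS_0 = (1/2)(5.3846)(21.5385) = 57.9882, PS_0 = (1/2)(5.3846)(13.4615) = 36.2426.
New equilibrium: 223 - 4Q = 180 + 2.5Q gives Q_1 = 6.6154, P_1 = 196.5385; CS_1 = 87.5266, PS_1 = 54.7041.
Change in producer surplus = 54.7041 - 36.2426 = 18.4615.

18.46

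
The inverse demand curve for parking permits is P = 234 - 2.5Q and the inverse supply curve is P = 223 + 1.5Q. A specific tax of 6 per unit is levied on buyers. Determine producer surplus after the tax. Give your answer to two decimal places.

1.17

Without the tax, 234 - 2.5Q = 223 + 1.5Q so Q* = 2.75 and P* = 227.125.
A tax on buyers shifts demand down by 6: (234 - 6) - 2.5Q = 223 + 1.5Q, so Q_t = 1.25. Buyers pay P_b = 230.875; sellers receive P_s = P_b - 6 = 224.875.
PS = (1/2)(Q_t)(P_s - 223) = (1/2)(1.25)(1.875) = 1.1719.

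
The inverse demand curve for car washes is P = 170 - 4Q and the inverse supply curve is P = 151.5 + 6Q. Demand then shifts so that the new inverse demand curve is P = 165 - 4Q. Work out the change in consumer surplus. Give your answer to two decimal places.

-3.20

Initial equilibrium: Q_0 = 1.85, P_0 = 162.6; CS_0 = (1/2)(1.85)(7.4) = 6.845, PS_0 = (1/2)(1.85)(11.1) = 10.2675.
New equilibrium: 165 - 4Q = 151.5 + 6Q gives Q_1 = 1.35, P_1 = 159.6; CS_1 = 3.645, PS_1 = 5.4675.
Change in consumer surplus = 3.645 - 6.845 = -3.2.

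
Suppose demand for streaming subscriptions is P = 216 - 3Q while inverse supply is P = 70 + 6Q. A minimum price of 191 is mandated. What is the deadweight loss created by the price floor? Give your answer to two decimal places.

Without the control, 216 - 3Q = 70 + 6Q so Q* = 16.2222 and P* = 167.3333.
At P = 191, buyers demand (216 - 191)/3 = 8.3333 while sellers would supply more, so the quantity traded is 8.3333 at price 191.
At Q = 8.3333 the demand price is 191 and the supply price is 120. Deadweight loss is the triangle between the curves from 8.3333 to 16.2222: (1/2)(191 - 120)(16.2222 - 8.3333) = 280.0556.

280.06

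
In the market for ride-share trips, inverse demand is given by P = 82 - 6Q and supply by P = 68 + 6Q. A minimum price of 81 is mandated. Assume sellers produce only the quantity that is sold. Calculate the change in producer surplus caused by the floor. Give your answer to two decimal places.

Free-market equilibrium: 82 - 6Q = 68 + 6Q gives Q* = 1.1667, P* = 75.
At P = 81, buyers demand (82 - 81)/6 = 0.1667 while sellers would supply more, so the quantity traded is 0.1667 at price 81.
PS goes from (1/2)(1.1667)(7) = 4.0833 to 2.0833 (computed as (81 - 68)(0.1667) - (1/2)(6)(0.1667)^2), a change of -2.

-2.00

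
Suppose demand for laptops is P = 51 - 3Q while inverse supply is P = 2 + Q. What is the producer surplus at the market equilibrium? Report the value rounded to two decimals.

Equilibrium: 51 - 3Q = 2 + Q, so Q* = 12.25 and P* = 14.25.
The supply curve's price intercept is 2, so PS = (1/2)(Q*)(P* - 2) = (1/2)(12.25)(12.25) = 75.0312.

75.03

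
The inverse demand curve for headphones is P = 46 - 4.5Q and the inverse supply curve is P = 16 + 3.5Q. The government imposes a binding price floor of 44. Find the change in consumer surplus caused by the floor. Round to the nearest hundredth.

-31.20

Free-market equilibrium: 46 - 4.5Q = 16 + 3.5Q gives Q* = 3.75, P* = 29.125.
At the floor price 44, quantity demanded is (46 - 44)/4.5 = 0.4444; demand is the short side, so Q = 0.4444 trades at P = 44.
CS goes from (1/2)(3.75)(16.875) = 31.6406 to 0.4444 (computed as (46 - 44)(0.4444) - (1/2)(4.5)(0.4444)^2), a change of -31.1962.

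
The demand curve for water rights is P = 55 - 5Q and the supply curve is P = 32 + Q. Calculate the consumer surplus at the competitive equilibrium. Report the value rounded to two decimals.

Set 55 - 5Q = 32 + Q, which gives 23 = 6Q, so Q* = 3.8333 and P* = 55 - 5(3.8333) = 35.8333.
The demand choke price is 55, so CS = (1/2)(Q*)(55 - P*) = (1/2)(3.8333)(19.1667) = 36.7361.

36.74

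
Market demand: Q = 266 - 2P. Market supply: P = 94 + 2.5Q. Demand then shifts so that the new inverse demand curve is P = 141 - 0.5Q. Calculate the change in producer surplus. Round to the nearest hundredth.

95.56

Rewriting demand in inverse form: P = 133 - 0.5Q.
Initial equilibrium: Q_0 = 13, P_0 = 126.5; CS_0 = (1/2)(13)(6.5) = 42.25, PS_0 = (1/2)(13)(32.5) = 211.25.
New equilibrium: 141 - 0.5Q = 94 + 2.5Q gives Q_1 = 15.6667, P_1 = 133.1667; CS_1 = 61.3611, PS_1 = 306.8056.
Change in producer surplus = 306.8056 - 211.25 = 95.5556.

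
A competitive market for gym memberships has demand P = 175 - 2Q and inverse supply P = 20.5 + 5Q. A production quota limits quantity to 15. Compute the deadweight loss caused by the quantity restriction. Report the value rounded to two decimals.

Without the quota, 175 - 2Q = 20.5 + 5Q gives Q* = 22.0714.
At Q = 15 the demand price is 175 - 2(15) = 145 and the supply price is 20.5 + 5(15) = 95.5.
DWL = (1/2)(gap between curves at 15) x (Q* - 15) = (1/2)(49.5)(7.0714) = 175.0179.

175.02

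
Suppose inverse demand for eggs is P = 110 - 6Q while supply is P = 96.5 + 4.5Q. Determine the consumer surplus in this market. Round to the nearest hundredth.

Equilibrium: 110 - 6Q = 96.5 + 4.5Q, so Q* = 1.2857 and P* = 102.2857.
CS is the area between the demand curve and P* from 0 to Q*: (1/2)(1.2857)(7.7143) = 4.9592.

4.96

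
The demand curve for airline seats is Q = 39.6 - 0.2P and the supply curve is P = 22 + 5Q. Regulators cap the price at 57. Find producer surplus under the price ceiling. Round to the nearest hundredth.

122.50

Rewriting demand in inverse form: P = 198 - 5Q.
Free-market equilibrium: 198 - 5Q = 22 + 5Q gives Q* = 17.6, P* = 110.
At P = 57, sellers supply (57 - 22)/5 = 7 while buyers want more, so the quantity traded is 7 at price 57.
PS is the triangle above supply below 57: (1/2)(7)(57 - 22) = 122.5.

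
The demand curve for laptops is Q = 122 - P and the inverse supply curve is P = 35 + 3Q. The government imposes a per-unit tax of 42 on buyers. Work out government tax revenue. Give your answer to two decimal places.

472.50

Rewriting demand in inverse form: P = 122 - Q.
Pre-tax equilibrium: 122 - Q = 35 + 3Q gives Q* = 21.75, P* = 100.25.
A tax on buyers shifts demand down by 42: (122 - 42) - Q = 35 + 3Q, so Q_t = 11.25. Buyers pay P_b = 110.75; sellers receive P_s = P_b - 42 = 68.75.
Revenue is the tax times quantity traded: 42 x 11.25 = 472.5.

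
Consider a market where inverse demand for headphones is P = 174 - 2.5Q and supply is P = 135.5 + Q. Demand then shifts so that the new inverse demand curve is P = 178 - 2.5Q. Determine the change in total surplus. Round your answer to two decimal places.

46.29

Initial equilibrium: Q_0 = 11, P_0 = 146.5; CS_0 = (1/2)(11)(27.5) = 151.25, PS_0 = (1/2)(11)(11) = 60.5.
New equilibrium: 178 - 2.5Q = 135.5 + Q gives Q_1 = 12.1429, P_1 = 147.6429; CS_1 = 184.3112, PS_1 = 73.7245.
Change in total surplus = (184.3112 + 73.7245) - (151.25 + 60.5) = 46.2857.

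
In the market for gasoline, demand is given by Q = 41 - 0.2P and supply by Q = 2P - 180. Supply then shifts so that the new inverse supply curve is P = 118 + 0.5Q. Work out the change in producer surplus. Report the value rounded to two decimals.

-46.74

Rewriting demand in inverse form: P = 205 - 5Q.
Rewriting supply in inverse form: P = 90 + 0.5Q.
Initial equilibrium: Q_0 = 20.9091, P_0 = 100.4545; CS_0 = (1/2)(20.9091)(104.5455) = 1092.9752, PS_0 = (1/2)(20.9091)(10.4545) = 109.2975.
New equilibrium: 205 - 5Q = 118 + 0.5Q gives Q_1 = 15.8182, P_1 = 125.9091; CS_1 = 625.5372, PS_1 = 62.5537.
Change in producer surplus = 62.5537 - 109.2975 = -46.7438.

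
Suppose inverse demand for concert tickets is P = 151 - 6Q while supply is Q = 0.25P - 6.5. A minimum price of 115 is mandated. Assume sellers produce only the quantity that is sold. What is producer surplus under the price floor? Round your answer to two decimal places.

462.00

Rewriting supply in inverse form: P = 26 + 4Q.
Without the control, 151 - 6Q = 26 + 4Q so Q* = 12.5 and P* = 76.
At the floor price 115, quantity demanded is (151 - 115)/6 = 6; demand is the short side, so Q = 6 trades at P = 115.
The supply price at Q = 6 is 50. PS is the trapezoid between 115 and supply over [0, 6]: (1/2)[(115 - 26) + (115 - 50)](6) = 462.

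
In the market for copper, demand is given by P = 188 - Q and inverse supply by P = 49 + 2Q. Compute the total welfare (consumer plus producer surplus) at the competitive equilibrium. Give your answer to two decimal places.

Equilibrium: 188 - Q = 49 + 2Q, so Q* = 46.3333 and P* = 141.6667.
CS = (1/2)(46.3333)(46.3333) = 1073.3889 and PS = (1/2)(46.3333)(92.6667) = 2146.7778, so total surplus = 3220.1667.

3220.17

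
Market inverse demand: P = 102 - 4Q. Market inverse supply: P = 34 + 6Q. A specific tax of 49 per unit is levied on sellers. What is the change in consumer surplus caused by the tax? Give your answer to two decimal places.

-85.26

Without the tax, 102 - 4Q = 34 + 6Q so Q* = 6.8 and P* = 74.8.
A tax on sellers shifts supply up by 49: 102 - 4Q = 34 + 6Q + 49, so Q_t = 1.9. Buyers pay P_b = 94.4; sellers receive P_s = P_b - 49 = 45.4.
Consumers lose the trapezoid between P* and P_b out to Q_t plus the triangle from Q_t to Q*: change in CS = 7.22 - 92.48 = -85.26.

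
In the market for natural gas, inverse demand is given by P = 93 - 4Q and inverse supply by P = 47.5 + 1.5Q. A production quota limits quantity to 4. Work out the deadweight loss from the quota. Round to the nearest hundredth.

Without the quota, 93 - 4Q = 47.5 + 1.5Q gives Q* = 8.2727.
At Q = 4 the demand price is 93 - 4(4) = 77 and the supply price is 47.5 + 1.5(4) = 53.5.
DWL = (1/2)(gap between curves at 4) x (Q* - 4) = (1/2)(23.5)(4.2727) = 50.2045.

50.20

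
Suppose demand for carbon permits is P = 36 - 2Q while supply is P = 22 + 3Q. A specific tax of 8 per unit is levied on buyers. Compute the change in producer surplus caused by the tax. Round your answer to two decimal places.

Without the tax, 36 - 2Q = 22 + 3Q so Q* = 2.8 and P* = 30.4.
A tax on buyers shifts demand down by 8: (36 - 8) - 2Q = 22 + 3Q, so Q_t = 1.2. Buyers pay P_b = 33.6; sellers receive P_s = P_b - 8 = 25.6.
Producers lose the trapezoid between P_s and P* out to Q_t plus the triangle from Q_t to Q*: change in PS = 2.16 - 11.76 = -9.6.

-9.60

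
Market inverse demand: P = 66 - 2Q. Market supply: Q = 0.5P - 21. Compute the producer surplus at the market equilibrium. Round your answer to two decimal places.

36.00

Rewriting supply in inverse form: P = 42 + 2Q.
Setting demand equal to supply, 24 = 4Q, so Q* = 6 and P* = 54.
Producer surplus is the triangle above supply below P*: (1/2)(6)(54 - 42) = (1/2)(6)(12) = 36.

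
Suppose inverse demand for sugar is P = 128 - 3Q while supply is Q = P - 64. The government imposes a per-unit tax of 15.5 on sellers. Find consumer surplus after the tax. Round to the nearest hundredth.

220.52

Rewriting supply in inverse form: P = 64 + Q.
Without the tax, 128 - 3Q = 64 + Q so Q* = 16 and P* = 80.
With the tax, sellers need 15.5 more per unit: 128 - 3Q = 64 + Q + 15.5, so Q_t = 12.125. Buyers pay P_b = 91.625; sellers receive P_s = P_b - 15.5 = 76.125.
Consumer surplus is the triangle under demand above P_b: (1/2)(12.125)(128 - 91.625) = 220.5234.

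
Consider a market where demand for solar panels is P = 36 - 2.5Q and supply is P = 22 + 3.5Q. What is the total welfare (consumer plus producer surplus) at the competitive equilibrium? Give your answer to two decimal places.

16.33

Set 36 - 2.5Q = 22 + 3.5Q, which gives 14 = 6Q, so Q* = 2.3333 and P* = 36 - 2.5(2.3333) = 30.1667.
Total surplus is the full triangle between the curves from 0 to Q*: (1/2)(2.3333)(36 - 22) = 16.3333.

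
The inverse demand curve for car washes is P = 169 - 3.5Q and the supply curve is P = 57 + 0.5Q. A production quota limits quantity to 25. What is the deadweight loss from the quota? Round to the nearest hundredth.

Unrestricted equilibrium: Q* = (169 - 57)/(3.5 + 0.5) = 28.
At Q = 25 the demand price is 169 - 3.5(25) = 81.5 and the supply price is 57 + 0.5(25) = 69.5.
Deadweight loss is the triangle between the curves from 25 to 28: (1/2)(81.5 - 69.5)(28 - 25) = 18.

18.00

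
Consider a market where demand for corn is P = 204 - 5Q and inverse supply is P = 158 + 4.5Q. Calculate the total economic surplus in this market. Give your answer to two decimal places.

Set 204 - 5Q = 158 + 4.5Q, which gives 46 = 9.5Q, so Q* = 4.8421 and P* = 204 - 5(4.8421) = 179.7895.
Total surplus is the full triangle between the curves from 0 to Q*: (1/2)(4.8421)(204 - 158) = 111.3684.

111.37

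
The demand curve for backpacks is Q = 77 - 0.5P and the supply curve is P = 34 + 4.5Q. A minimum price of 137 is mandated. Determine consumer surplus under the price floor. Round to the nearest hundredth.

Rewriting demand in inverse form: P = 154 - 2Q.
Free-market equilibrium: 154 - 2Q = 34 + 4.5Q gives Q* = 18.4615, P* = 117.0769.
At P = 137, buyers demand (154 - 137)/2 = 8.5 while sellers would supply more, so the quantity traded is 8.5 at price 137.
CS is the triangle under demand above 137: (1/2)(8.5)(154 - 137) = 72.25.

72.25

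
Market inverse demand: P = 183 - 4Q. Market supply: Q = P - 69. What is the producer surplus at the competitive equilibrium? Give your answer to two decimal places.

Rewriting supply in inverse form: P = 69 + Q.
Set 183 - 4Q = 69 + Q, which gives 114 = 5Q, so Q* = 22.8 and P* = 183 - 4(22.8) = 91.8.
PS is the area between P* and the supply curve from 0 to Q*: (1/2)(22.8)(22.8) = 259.92.

259.92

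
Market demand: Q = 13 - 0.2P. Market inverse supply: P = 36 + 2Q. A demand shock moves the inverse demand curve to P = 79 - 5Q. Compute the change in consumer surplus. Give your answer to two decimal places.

51.43

Rewriting demand in inverse form: P = 65 - 5Q.
Initial equilibrium: Q_0 = 4.1429, P_0 = 44.2857; CS_0 = (1/2)(4.1429)(20.7143) = 42.9082, PS_0 = (1/2)(4.1429)(8.2857) = 17.1633.
New equilibrium: 79 - 5Q = 36 + 2Q gives Q_1 = 6.1429, P_1 = 48.2857; CS_1 = 94.3367, PS_1 = 37.7347.
Change in consumer surplus = 94.3367 - 42.9082 = 51.4286.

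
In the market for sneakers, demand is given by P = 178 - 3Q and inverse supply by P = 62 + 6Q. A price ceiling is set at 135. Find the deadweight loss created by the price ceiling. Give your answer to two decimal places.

Free-market equilibrium: 178 - 3Q = 62 + 6Q gives Q* = 12.8889, P* = 139.3333.
At P = 135, sellers supply (135 - 62)/6 = 12.1667 while buyers want more, so the quantity traded is 12.1667 at price 135.
The lost-trades triangle has base Q* - 12.1667 = 0.7222 and height equal to the gap between the curves at Q = 12.1667, which is 141.5 - 135 = 6.5. DWL = (1/2)(0.7222)(6.5) = 2.3472.

2.35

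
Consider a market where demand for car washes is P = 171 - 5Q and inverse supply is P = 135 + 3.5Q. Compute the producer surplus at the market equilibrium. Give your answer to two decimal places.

Set 171 - 5Q = 135 + 3.5Q, which gives 36 = 8.5Q, so Q* = 4.2353 and P* = 171 - 5(4.2353) = 149.8235.
Producer surplus is the triangle above supply below P*: (1/2)(4.2353)(149.8235 - 135) = (1/2)(4.2353)(14.8235) = 31.391.

31.39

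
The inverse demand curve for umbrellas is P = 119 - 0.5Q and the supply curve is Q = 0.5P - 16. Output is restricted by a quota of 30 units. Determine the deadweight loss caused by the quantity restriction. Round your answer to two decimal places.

28.80

Rewriting supply in inverse form: P = 32 + 2Q.
Unrestricted equilibrium: Q* = (119 - 32)/(0.5 + 2) = 34.8.
At Q = 30 the demand price is 119 - 0.5(30) = 104 and the supply price is 32 + 2(30) = 92.
DWL = (1/2)(gap between curves at 30) x (Q* - 30) = (1/2)(12)(4.8) = 28.8.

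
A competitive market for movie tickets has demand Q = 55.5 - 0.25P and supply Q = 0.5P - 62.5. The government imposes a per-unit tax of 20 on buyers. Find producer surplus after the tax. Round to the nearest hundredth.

164.69

Rewriting demand in inverse form: P = 222 - 4Q.
Rewriting supply in inverse form: P = 125 + 2Q.
Pre-tax equilibrium: 222 - 4Q = 125 + 2Q gives Q* = 16.1667, P* = 157.3333.
With the tax, buyers' net willingness to pay falls by 20: (222 - 20) - 4Q = 125 + 2Q, so Q_t = 12.8333. Buyers pay P_b = 170.6667; sellers receive P_s = P_b - 20 = 150.6667.
PS = (1/2)(Q_t)(P_s - 125) = (1/2)(12.8333)(25.6667) = 164.6944.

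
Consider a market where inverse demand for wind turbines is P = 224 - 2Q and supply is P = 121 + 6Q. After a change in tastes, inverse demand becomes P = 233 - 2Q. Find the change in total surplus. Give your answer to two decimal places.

Initial equilibrium: Q_0 = 12.875, P_0 = 198.25; CS_0 = (1/2)(12.875)(25.75) = 165.7656, PS_0 = (1/2)(12.875)(77.25) = 497.2969.
New equilibrium: 233 - 2Q = 121 + 6Q gives Q_1 = 14, P_1 = 205; CS_1 = 196, PS_1 = 588.
Change in total surplus = (196 + 588) - (165.7656 + 497.2969) = 120.9375.

120.94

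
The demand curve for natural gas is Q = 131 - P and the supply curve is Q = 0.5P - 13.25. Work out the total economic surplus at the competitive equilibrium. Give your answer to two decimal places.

Rewriting demand in inverse form: P = 131 - Q.
Rewriting supply in inverse form: P = 26.5 + 2Q.
Setting demand equal to supply, 104.5 = 3Q, so Q* = 34.8333 and P* = 96.1667.
Total surplus is the full triangle between the curves from 0 to Q*: (1/2)(34.8333)(131 - 26.5) = 1820.0417.

1820.04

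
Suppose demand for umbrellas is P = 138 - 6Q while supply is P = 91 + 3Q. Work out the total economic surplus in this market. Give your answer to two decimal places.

Equilibrium: 138 - 6Q = 91 + 3Q, so Q* = 5.2222 and P* = 106.6667.
CS = (1/2)(5.2222)(31.3333) = 81.8148 and PS = (1/2)(5.2222)(15.6667) = 40.9074, so total surplus = 122.7222.

122.72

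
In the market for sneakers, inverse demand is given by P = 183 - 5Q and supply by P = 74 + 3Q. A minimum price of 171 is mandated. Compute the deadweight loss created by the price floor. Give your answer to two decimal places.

Without the control, 183 - 5Q = 74 + 3Q so Q* = 13.625 and P* = 114.875.
At P = 171, buyers demand (183 - 171)/5 = 2.4 while sellers would supply more, so the quantity traded is 2.4 at price 171.
At Q = 2.4 the demand price is 171 and the supply price is 81.2. Deadweight loss is the triangle between the curves from 2.4 to 13.625: (1/2)(171 - 81.2)(13.625 - 2.4) = 504.0025.

504.00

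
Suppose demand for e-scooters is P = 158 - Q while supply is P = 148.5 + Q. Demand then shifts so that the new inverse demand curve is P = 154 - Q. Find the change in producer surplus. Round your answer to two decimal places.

Initial equilibrium: Q_0 = 4.75, P_0 = 153.25; CS_0 = (1/2)(4.75)(4.75) = 11.2812, PS_0 = (1/2)(4.75)(4.75) = 11.2812.
New equilibrium: 154 - Q = 148.5 + Q gives Q_1 = 2.75, P_1 = 151.25; CS_1 = 3.7812, PS_1 = 3.7812.
Change in producer surplus = 3.7812 - 11.2812 = -7.5.

-7.50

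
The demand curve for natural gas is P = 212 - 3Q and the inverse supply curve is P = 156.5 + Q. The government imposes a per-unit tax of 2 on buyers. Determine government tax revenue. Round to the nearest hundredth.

26.75

Pre-tax equilibrium: 212 - 3Q = 156.5 + Q gives Q* = 13.875, P* = 170.375.
With the tax, buyers' net willingness to pay falls by 2: (212 - 2) - 3Q = 156.5 + Q, so Q_t = 13.375. Buyers pay P_b = 171.875; sellers receive P_s = P_b - 2 = 169.875.
Revenue is the tax times quantity traded: 2 x 13.375 = 26.75.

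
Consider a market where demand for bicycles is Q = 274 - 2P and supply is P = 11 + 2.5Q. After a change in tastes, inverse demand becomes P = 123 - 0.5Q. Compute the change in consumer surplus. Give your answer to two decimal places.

-92.56

Rewriting demand in inverse form: P = 137 - 0.5Q.
Initial equilibrium: Q_0 = 42, P_0 = 116; CS_0 = (1/2)(42)(21) = 441, PS_0 = (1/2)(42)(105) = 2205.
New equilibrium: 123 - 0.5Q = 11 + 2.5Q gives Q_1 = 37.3333, P_1 = 104.3333; CS_1 = 348.4444, PS_1 = 1742.2222.
Change in consumer surplus = 348.4444 - 441 = -92.5556.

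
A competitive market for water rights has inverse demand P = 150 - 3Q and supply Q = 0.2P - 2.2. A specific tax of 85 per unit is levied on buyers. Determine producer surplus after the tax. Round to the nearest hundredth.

113.91

Rewriting supply in inverse form: P = 11 + 5Q.
Without the tax, 150 - 3Q = 11 + 5Q so Q* = 17.375 and P* = 97.875.
With the tax, buyers' net willingness to pay falls by 85: (150 - 85) - 3Q = 11 + 5Q, so Q_t = 6.75. Buyers pay P_b = 129.75; sellers receive P_s = P_b - 85 = 44.75.
Producer surplus is the triangle above supply below P_s: (1/2)(6.75)(44.75 - 11) = 113.9062.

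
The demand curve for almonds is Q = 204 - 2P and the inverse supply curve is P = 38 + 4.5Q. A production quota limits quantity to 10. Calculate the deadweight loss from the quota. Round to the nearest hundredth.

Rewriting demand in inverse form: P = 102 - 0.5Q.
Unrestricted equilibrium: Q* = (102 - 38)/(0.5 + 4.5) = 12.8.
At Q = 10 the demand price is 102 - 0.5(10) = 97 and the supply price is 38 + 4.5(10) = 83.
Deadweight loss is the triangle between the curves from 10 to 12.8: (1/2)(97 - 83)(12.8 - 10) = 19.6.

19.60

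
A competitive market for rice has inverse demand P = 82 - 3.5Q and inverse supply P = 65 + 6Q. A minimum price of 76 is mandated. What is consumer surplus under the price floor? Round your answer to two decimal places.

Free-market equilibrium: 82 - 3.5Q = 65 + 6Q gives Q* = 1.7895, P* = 75.7368.
At the floor price 76, quantity demanded is (82 - 76)/3.5 = 1.7143; demand is the short side, so Q = 1.7143 trades at P = 76.
CS is the triangle under demand above 76: (1/2)(1.7143)(82 - 76) = 5.1429.

5.14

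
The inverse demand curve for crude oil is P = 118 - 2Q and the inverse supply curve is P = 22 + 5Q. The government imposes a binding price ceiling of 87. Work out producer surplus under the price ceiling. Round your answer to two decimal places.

422.50

Without the control, 118 - 2Q = 22 + 5Q so Q* = 13.7143 and P* = 90.5714.
At P = 87, sellers supply (87 - 22)/5 = 13 while buyers want more, so the quantity traded is 13 at price 87.
PS is the triangle above supply below 87: (1/2)(13)(87 - 22) = 422.5.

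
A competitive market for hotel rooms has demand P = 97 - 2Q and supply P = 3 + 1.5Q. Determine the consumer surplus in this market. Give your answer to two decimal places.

721.31

Equilibrium: 97 - 2Q = 3 + 1.5Q, so Q* = 26.8571 and P* = 43.2857.
CS is the area between the demand curve and P* from 0 to Q*: (1/2)(26.8571)(53.7143) = 721.3061.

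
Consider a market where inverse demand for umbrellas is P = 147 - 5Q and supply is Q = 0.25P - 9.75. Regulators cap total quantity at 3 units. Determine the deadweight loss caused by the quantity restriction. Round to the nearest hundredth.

Rewriting supply in inverse form: P = 39 + 4Q.
Without the quota, 147 - 5Q = 39 + 4Q gives Q* = 12.
At Q = 3 the demand price is 147 - 5(3) = 132 and the supply price is 39 + 4(3) = 51.
Deadweight loss is the triangle between the curves from 3 to 12: (1/2)(132 - 51)(12 - 3) = 364.5.

364.50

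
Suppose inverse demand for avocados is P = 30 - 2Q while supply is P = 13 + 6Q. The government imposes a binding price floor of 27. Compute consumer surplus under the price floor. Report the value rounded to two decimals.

2.25

Without the control, 30 - 2Q = 13 + 6Q so Q* = 2.125 and P* = 25.75.
At the floor price 27, quantity demanded is (30 - 27)/2 = 1.5; demand is the short side, so Q = 1.5 trades at P = 27.
CS is the triangle under demand above 27: (1/2)(1.5)(30 - 27) = 2.25.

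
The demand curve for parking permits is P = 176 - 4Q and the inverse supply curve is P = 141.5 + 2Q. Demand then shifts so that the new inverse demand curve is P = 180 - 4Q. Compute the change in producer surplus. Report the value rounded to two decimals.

8.11

Initial equilibrium: Q_0 = 5.75, P_0 = 153; CS_0 = (1/2)(5.75)(23) = 66.125, PS_0 = (1/2)(5.75)(11.5) = 33.0625.
New equilibrium: 180 - 4Q = 141.5 + 2Q gives Q_1 = 6.4167, P_1 = 154.3333; CS_1 = 82.3472, PS_1 = 41.1736.
Change in producer surplus = 41.1736 - 33.0625 = 8.1111.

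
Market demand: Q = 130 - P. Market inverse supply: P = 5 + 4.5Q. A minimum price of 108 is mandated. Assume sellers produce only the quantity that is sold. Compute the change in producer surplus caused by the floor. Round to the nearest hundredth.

14.81

Rewriting demand in inverse form: P = 130 - Q.
Free-market equilibrium: 130 - Q = 5 + 4.5Q gives Q* = 22.7273, P* = 107.2727.
At the floor price 108, quantity demanded is (130 - 108)/1 = 22; demand is the short side, so Q = 22 trades at P = 108.
PS goes from (1/2)(22.7273)(102.2727) = 1162.1901 to 1177 (computed as (108 - 5)(22) - (1/2)(4.5)(22)^2), a change of 14.8099.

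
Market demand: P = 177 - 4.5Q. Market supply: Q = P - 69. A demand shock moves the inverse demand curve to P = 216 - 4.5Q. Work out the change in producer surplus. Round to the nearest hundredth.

164.38

Rewriting supply in inverse form: P = 69 + Q.
Initial equilibrium: Q_0 = 19.6364, P_0 = 88.6364; CS_0 = (1/2)(19.6364)(88.3636) = 867.5702, PS_0 = (1/2)(19.6364)(19.6364) = 192.7934.
New equilibrium: 216 - 4.5Q = 69 + Q gives Q_1 = 26.7273, P_1 = 95.7273; CS_1 = 1607.281, PS_1 = 357.1736.
Change in producer surplus = 357.1736 - 192.7934 = 164.3802.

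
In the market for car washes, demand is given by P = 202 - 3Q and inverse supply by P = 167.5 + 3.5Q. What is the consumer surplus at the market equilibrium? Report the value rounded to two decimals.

42.26

Set 202 - 3Q = 167.5 + 3.5Q, which gives 34.5 = 6.5Q, so Q* = 5.3077 and P* = 202 - 3(5.3077) = 186.0769.
Consumer surplus is the triangle under demand above P*: (1/2)(5.3077)(202 - 186.0769) = (1/2)(5.3077)(15.9231) = 42.2574.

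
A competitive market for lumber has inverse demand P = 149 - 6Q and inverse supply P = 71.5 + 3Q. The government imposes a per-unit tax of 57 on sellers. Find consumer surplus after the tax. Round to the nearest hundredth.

15.56

Without the tax, 149 - 6Q = 71.5 + 3Q so Q* = 8.6111 and P* = 97.3333.
A tax on sellers shifts supply up by 57: 149 - 6Q = 71.5 + 3Q + 57, so Q_t = 2.2778. Buyers pay P_b = 135.3333; sellers receive P_s = P_b - 57 = 78.3333.
CS = (1/2)(Q_t)(149 - P_b) = (1/2)(2.2778)(13.6667) = 15.5648.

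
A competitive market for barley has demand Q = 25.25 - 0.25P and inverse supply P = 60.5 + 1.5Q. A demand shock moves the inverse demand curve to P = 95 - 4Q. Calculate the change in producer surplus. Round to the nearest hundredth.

Rewriting demand in inverse form: P = 101 - 4Q.
Initial equilibrium: Q_0 = 7.3636, P_0 = 71.5455; CS_0 = (1/2)(7.3636)(29.4545) = 108.4463, PS_0 = (1/2)(7.3636)(11.0455) = 40.6674.
New equilibrium: 95 - 4Q = 60.5 + 1.5Q gives Q_1 = 6.2727, P_1 = 69.9091; CS_1 = 78.6942, PS_1 = 29.5103.
Change in producer surplus = 29.5103 - 40.6674 = -11.157.

-11.16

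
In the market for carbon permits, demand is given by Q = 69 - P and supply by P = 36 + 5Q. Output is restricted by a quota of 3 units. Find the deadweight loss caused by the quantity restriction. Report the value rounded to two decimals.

18.75

Rewriting demand in inverse form: P = 69 - Q.
Unrestricted equilibrium: Q* = (69 - 36)/(1 + 5) = 5.5.
At Q = 3 the demand price is 69 - (3) = 66 and the supply price is 36 + 5(3) = 51.
DWL = (1/2)(gap between curves at 3) x (Q* - 3) = (1/2)(15)(2.5) = 18.75.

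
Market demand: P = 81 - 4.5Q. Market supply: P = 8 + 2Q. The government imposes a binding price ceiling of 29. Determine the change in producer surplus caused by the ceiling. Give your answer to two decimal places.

Free-market equilibrium: 81 - 4.5Q = 8 + 2Q gives Q* = 11.2308, P* = 30.4615.
At P = 29, sellers supply (29 - 8)/2 = 10.5 while buyers want more, so the quantity traded is 10.5 at price 29.
PS goes from (1/2)(11.2308)(22.4615) = 126.1302 to 110.25 (computed as (29 - 8)(10.5) - (1/2)(2)(10.5)^2), a change of -15.8802.

-15.88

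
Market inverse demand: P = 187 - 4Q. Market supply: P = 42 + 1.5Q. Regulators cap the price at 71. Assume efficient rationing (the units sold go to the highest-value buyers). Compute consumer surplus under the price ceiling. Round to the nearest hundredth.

Without the control, 187 - 4Q = 42 + 1.5Q so Q* = 26.3636 and P* = 81.5455.
At P = 71, sellers supply (71 - 42)/1.5 = 19.3333 while buyers want more, so the quantity traded is 19.3333 at price 71.
The demand price at Q = 19.3333 is 109.6667. CS is the trapezoid between demand and 71 over [0, 19.3333]: (1/2)[(187 - 71) + (109.6667 - 71)](19.3333) = 1495.1111.

1495.11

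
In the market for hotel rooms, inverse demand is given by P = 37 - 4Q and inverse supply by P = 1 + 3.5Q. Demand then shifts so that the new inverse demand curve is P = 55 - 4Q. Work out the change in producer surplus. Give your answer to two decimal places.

50.40

Initial equilibrium: Q_0 = 4.8, P_0 = 17.8; CS_0 = (1/2)(4.8)(19.2) = 46.08, PS_0 = (1/2)(4.8)(16.8) = 40.32.
New equilibrium: 55 - 4Q = 1 + 3.5Q gives Q_1 = 7.2, P_1 = 26.2; CS_1 = 103.68, PS_1 = 90.72.
Change in producer surplus = 90.72 - 40.32 = 50.4.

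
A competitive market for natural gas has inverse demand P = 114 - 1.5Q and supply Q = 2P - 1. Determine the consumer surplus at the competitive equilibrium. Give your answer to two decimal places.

2415.42

Rewriting supply in inverse form: P = 0.5 + 0.5Q.
Equilibrium: 114 - 1.5Q = 0.5 + 0.5Q, so Q* = 56.75 and P* = 28.875.
Consumer surplus is the triangle under demand above P*: (1/2)(56.75)(114 - 28.875) = (1/2)(56.75)(85.125) = 2415.4219.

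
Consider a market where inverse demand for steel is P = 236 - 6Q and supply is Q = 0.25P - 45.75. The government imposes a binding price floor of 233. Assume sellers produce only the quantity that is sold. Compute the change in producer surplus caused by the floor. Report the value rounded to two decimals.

-31.68

Rewriting supply in inverse form: P = 183 + 4Q.
Without the control, 236 - 6Q = 183 + 4Q so Q* = 5.3 and P* = 204.2.
At the floor price 233, quantity demanded is (236 - 233)/6 = 0.5; demand is the short side, so Q = 0.5 trades at P = 233.
PS goes from (1/2)(5.3)(21.2) = 56.18 to 24.5 (computed as (233 - 183)(0.5) - (1/2)(4)(0.5)^2), a change of -31.68.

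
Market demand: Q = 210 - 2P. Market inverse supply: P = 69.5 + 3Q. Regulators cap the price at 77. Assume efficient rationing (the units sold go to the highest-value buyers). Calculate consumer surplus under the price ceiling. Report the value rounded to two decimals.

Rewriting demand in inverse form: P = 105 - 0.5Q.
Free-market equilibrium: 105 - 0.5Q = 69.5 + 3Q gives Q* = 10.1429, P* = 99.9286.
At the ceiling price 77, quantity supplied is (77 - 69.5)/3 = 2.5; supply is the short side, so Q = 2.5 trades at P = 77.
The demand price at Q = 2.5 is 103.75. CS is the trapezoid between demand and 77 over [0, 2.5]: (1/2)[(105 - 77) + (103.75 - 77)](2.5) = 68.4375.

68.44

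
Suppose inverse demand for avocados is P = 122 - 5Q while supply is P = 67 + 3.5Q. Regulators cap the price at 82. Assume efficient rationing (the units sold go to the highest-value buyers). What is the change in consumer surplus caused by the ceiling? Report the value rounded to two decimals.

Without the control, 122 - 5Q = 67 + 3.5Q so Q* = 6.4706 and P* = 89.6471.
At P = 82, sellers supply (82 - 67)/3.5 = 4.2857 while buyers want more, so the quantity traded is 4.2857 at price 82.
CS goes from (1/2)(6.4706)(32.3529) = 104.6713 to 125.5102 (computed as (122 - 82)(4.2857) - (1/2)(5)(4.2857)^2), a change of 20.8389.

20.84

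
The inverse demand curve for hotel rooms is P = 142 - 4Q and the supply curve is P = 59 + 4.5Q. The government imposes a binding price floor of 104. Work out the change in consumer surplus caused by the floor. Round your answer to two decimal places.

Without the control, 142 - 4Q = 59 + 4.5Q so Q* = 9.7647 and P* = 102.9412.
At P = 104, buyers demand (142 - 104)/4 = 9.5 while sellers would supply more, so the quantity traded is 9.5 at price 104.
CS goes from (1/2)(9.7647)(39.0588) = 190.699 to 180.5 (computed as (142 - 104)(9.5) - (1/2)(4)(9.5)^2), a change of -10.199.

-10.20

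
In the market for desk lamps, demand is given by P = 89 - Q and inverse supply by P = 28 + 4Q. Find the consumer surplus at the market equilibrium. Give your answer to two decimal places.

74.42

Equilibrium: 89 - Q = 28 + 4Q, so Q* = 12.2 and P* = 76.8.
CS is the area between the demand curve and P* from 0 to Q*: (1/2)(12.2)(12.2) = 74.42.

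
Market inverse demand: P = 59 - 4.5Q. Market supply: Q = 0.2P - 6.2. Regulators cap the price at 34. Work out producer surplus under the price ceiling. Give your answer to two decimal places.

0.90

Rewriting supply in inverse form: P = 31 + 5Q.
Free-market equilibrium: 59 - 4.5Q = 31 + 5Q gives Q* = 2.9474, P* = 45.7368.
At P = 34, sellers supply (34 - 31)/5 = 0.6 while buyers want more, so the quantity traded is 0.6 at price 34.
PS is the triangle above supply below 34: (1/2)(0.6)(34 - 31) = 0.9.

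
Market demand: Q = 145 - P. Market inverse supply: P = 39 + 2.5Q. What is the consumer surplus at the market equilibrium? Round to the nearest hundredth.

458.61

Rewriting demand in inverse form: P = 145 - Q.
Equilibrium: 145 - Q = 39 + 2.5Q, so Q* = 30.2857 and P* = 114.7143.
CS is the area between the demand curve and P* from 0 to Q*: (1/2)(30.2857)(30.2857) = 458.6122.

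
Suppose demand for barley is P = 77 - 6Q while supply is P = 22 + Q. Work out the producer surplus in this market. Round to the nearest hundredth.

Set 77 - 6Q = 22 + Q, which gives 55 = 7Q, so Q* = 7.8571 and P* = 77 - 6(7.8571) = 29.8571.
The supply curve's price intercept is 22, so PS = (1/2)(Q*)(P* - 22) = (1/2)(7.8571)(7.8571) = 30.8673.

30.87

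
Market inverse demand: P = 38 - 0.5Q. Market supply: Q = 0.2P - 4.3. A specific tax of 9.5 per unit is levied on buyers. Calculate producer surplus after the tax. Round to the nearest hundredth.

4.05

Rewriting supply in inverse form: P = 21.5 + 5Q.
Without the tax, 38 - 0.5Q = 21.5 + 5Q so Q* = 3 and P* = 36.5.
With the tax, buyers' net willingness to pay falls by 9.5: (38 - 9.5) - 0.5Q = 21.5 + 5Q, so Q_t = 1.2727. Buyers pay P_b = 37.3636; sellers receive P_s = P_b - 9.5 = 27.8636.
Producer surplus is the triangle above supply below P_s: (1/2)(1.2727)(27.8636 - 21.5) = 4.0496.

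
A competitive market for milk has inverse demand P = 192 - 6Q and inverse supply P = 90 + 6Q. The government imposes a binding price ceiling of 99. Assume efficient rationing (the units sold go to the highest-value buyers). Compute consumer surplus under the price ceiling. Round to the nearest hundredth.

132.75

Free-market equilibrium: 192 - 6Q = 90 + 6Q gives Q* = 8.5, P* = 141.
At the ceiling price 99, quantity supplied is (99 - 90)/6 = 1.5; supply is the short side, so Q = 1.5 trades at P = 99.
The demand price at Q = 1.5 is 183. CS is the trapezoid between demand and 99 over [0, 1.5]: (1/2)[(192 - 99) + (183 - 99)](1.5) = 132.75.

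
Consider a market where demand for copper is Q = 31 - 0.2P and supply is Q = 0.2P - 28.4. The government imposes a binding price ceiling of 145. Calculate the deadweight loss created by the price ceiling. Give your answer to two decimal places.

Rewriting demand in inverse form: P = 155 - 5Q.
Rewriting supply in inverse form: P = 142 + 5Q.
Free-market equilibrium: 155 - 5Q = 142 + 5Q gives Q* = 1.3, P* = 148.5.
At the ceiling price 145, quantity supplied is (145 - 142)/5 = 0.6; supply is the short side, so Q = 0.6 trades at P = 145.
At Q = 0.6 the demand price is 152 and the supply price is 145. Deadweight loss is the triangle between the curves from 0.6 to 1.3: (1/2)(152 - 145)(1.3 - 0.6) = 2.45.

2.45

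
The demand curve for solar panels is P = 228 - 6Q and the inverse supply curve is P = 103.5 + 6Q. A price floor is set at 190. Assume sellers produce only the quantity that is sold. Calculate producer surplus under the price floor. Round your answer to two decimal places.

427.50

Free-market equilibrium: 228 - 6Q = 103.5 + 6Q gives Q* = 10.375, P* = 165.75.
At the floor price 190, quantity demanded is (228 - 190)/6 = 6.3333; demand is the short side, so Q = 6.3333 trades at P = 190.
The supply price at Q = 6.3333 is 141.5. PS is the trapezoid between 190 and supply over [0, 6.3333]: (1/2)[(190 - 103.5) + (190 - 141.5)](6.3333) = 427.5.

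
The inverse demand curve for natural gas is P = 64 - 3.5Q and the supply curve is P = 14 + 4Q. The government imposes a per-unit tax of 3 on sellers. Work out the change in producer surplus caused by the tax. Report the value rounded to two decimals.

Without the tax, 64 - 3.5Q = 14 + 4Q so Q* = 6.6667 and P* = 40.6667.
A tax on sellers shifts supply up by 3: 64 - 3.5Q = 14 + 4Q + 3, so Q_t = 6.2667. Buyers pay P_b = 42.0667; sellers receive P_s = P_b - 3 = 39.0667.
Producers lose the trapezoid between P_s and P* out to Q_t plus the triangle from Q_t to Q*: change in PS = 78.5422 - 88.8889 = -10.3467.

-10.35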